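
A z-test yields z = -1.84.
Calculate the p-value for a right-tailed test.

Answer: p-value ≈ 0.9671

Derivation:
For z = -1.84:
p = P(Z > -1.84) = 1 - Φ(-1.84) = 0.9671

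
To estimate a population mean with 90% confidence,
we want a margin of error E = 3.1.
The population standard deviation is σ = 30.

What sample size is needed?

z_0.05 = 1.645
n = (z×σ/E)² = (1.645×30/3.1)²
n = 253.4259
Round up: n = 254

Answer: n = 254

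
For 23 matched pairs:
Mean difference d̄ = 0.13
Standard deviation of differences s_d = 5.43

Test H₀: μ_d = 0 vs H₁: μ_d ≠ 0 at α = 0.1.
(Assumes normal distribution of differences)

df = n - 1 = 22
SE = s_d/√n = 5.43/√23 = 1.1322
t = d̄/SE = 0.13/1.1322 = 0.1148
Critical value: t_{0.05,22} = ±1.717
p-value ≈ 0.9096
Decision: fail to reject H₀

Answer: t = 0.1148, fail to reject H₀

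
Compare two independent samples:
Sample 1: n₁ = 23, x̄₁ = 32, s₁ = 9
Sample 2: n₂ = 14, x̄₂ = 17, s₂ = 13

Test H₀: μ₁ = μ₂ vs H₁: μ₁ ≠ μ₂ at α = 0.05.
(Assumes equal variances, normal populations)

Pooled variance: s²_p = [22×9² + 13×13²]/(35) = 113.6857
s_p = 10.6623
SE = s_p×√(1/n₁ + 1/n₂) = 10.6623×√(1/23 + 1/14) = 3.6143
t = (x̄₁ - x̄₂)/SE = (32 - 17)/3.6143 = 4.1502
df = 35, t-critical = ±2.030
Decision: reject H₀

Answer: t = 4.1502, reject H₀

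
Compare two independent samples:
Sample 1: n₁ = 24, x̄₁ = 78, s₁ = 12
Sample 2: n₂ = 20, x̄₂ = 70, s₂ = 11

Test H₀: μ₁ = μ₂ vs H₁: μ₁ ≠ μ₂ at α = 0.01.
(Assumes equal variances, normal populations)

Pooled variance: s²_p = [23×12² + 19×11²]/(42) = 133.5952
s_p = 11.5583
SE = s_p×√(1/n₁ + 1/n₂) = 11.5583×√(1/24 + 1/20) = 3.4994
t = (x̄₁ - x̄₂)/SE = (78 - 70)/3.4994 = 2.2861
df = 42, t-critical = ±2.698
Decision: fail to reject H₀

Answer: t = 2.2861, fail to reject H₀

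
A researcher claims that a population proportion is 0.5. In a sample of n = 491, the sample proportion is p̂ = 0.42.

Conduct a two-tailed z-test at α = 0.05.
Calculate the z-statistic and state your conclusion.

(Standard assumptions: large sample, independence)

H₀: p = 0.5, H₁: p ≠ 0.5
Standard error: SE = √(p₀(1-p₀)/n) = √(0.5×0.5/491) = 0.022565
z-statistic: z = (p̂ - p₀)/SE = (0.42 - 0.5)/0.022565 = -3.5453
Critical value: z_0.025 = ±1.960
p-value = 0.0004
Decision: reject H₀ at α = 0.05

Answer: z = -3.5453, reject H₀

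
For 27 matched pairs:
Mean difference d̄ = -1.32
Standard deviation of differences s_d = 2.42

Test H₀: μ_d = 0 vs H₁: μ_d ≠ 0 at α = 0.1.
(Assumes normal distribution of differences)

df = n - 1 = 26
SE = s_d/√n = 2.42/√27 = 0.4657
t = d̄/SE = -1.32/0.4657 = -2.8344
Critical value: t_{0.05,26} = ±1.706
p-value ≈ 0.0088
Decision: reject H₀

Answer: t = -2.8344, reject H₀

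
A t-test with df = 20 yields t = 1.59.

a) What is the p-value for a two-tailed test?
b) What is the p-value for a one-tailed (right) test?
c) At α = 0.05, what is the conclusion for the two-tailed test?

Answer: a) 0.1275, b) 0.0638, c) fail to reject H₀

Derivation:
Using t-distribution with df = 20:
a) Two-tailed: p = 2×P(T > 1.59) = 0.1275
b) One-tailed: p = P(T > 1.59) = 0.0638
c) 0.1275 ≥ 0.05, fail to reject H₀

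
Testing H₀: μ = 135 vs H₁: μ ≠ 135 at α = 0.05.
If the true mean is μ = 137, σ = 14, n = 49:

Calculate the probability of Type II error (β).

SE = σ/√n = 14/√49 = 2.0000
Critical values: μ₀ ± z_0.025×SE = 135 ± 1.960×2.0000
Acceptance region: (131.0800, 138.9200)
Under H₁ (μ = 137): z_high = (138.9200 - 137)/2.0000 = 0.9600, z_low = (131.0800 - 137)/2.0000 = -2.9600
β = P(not reject | H₁) = Φ(0.9600) - Φ(-2.9600) ≈ 0.8299

Answer: β ≈ 0.8299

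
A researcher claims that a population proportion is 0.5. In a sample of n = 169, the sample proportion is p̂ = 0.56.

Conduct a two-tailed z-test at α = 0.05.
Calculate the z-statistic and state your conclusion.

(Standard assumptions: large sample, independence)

Answer: z = 1.5600, fail to reject H₀

Derivation:
H₀: p = 0.5, H₁: p ≠ 0.5
Standard error: SE = √(p₀(1-p₀)/n) = √(0.5×0.5/169) = 0.038462
z-statistic: z = (p̂ - p₀)/SE = (0.56 - 0.5)/0.038462 = 1.5600
Critical value: z_0.025 = ±1.960
p-value = 0.1188
Decision: fail to reject H₀ at α = 0.05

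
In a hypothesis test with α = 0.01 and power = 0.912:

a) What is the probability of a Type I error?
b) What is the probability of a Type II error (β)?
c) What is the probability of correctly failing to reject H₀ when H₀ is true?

Answer: a) 0.01, b) 0.088, c) 0.99

Derivation:
a) Type I error probability = α = 0.01
b) Power = P(reject H₀ | H₁ true) = 1 - β = 0.912, so Type II error probability = β = 1 - Power = 0.088
c) P(fail to reject H₀ | H₀ true) = 1 - α = 0.99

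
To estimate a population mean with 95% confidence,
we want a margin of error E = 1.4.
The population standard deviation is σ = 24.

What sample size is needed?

z_0.025 = 1.960
n = (z×σ/E)² = (1.960×24/1.4)²
n = 1128.9600
Round up: n = 1129

Answer: n = 1129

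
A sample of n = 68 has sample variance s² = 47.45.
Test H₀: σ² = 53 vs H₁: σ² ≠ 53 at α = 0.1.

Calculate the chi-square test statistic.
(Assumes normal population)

Answer: χ² = 59.9840, fail to reject H₀

Derivation:
df = n - 1 = 67
χ² = (n-1)s²/σ₀² = 67×47.45/53 = 59.9840
Critical values: χ²_{0.95,67} = 49.162, χ²_{0.05,67} = 87.108
Rejection region: χ² < 49.162 or χ² > 87.108
Decision: fail to reject H₀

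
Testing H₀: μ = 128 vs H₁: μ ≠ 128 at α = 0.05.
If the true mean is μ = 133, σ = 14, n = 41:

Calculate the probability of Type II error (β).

SE = σ/√n = 14/√41 = 2.1864
Critical values: μ₀ ± z_0.025×SE = 128 ± 1.960×2.1864
Acceptance region: (123.7147, 132.2853)
Under H₁ (μ = 133): z_high = (132.2853 - 133)/2.1864 = -0.3269, z_low = (123.7147 - 133)/2.1864 = -4.2468
β = P(not reject | H₁) = Φ(-0.3269) - Φ(-4.2468) ≈ 0.3719

Answer: β ≈ 0.3719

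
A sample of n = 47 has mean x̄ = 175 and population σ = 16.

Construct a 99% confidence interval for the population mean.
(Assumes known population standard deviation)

Confidence level: 99%, α = 0.01
z_0.005 = 2.576
SE = σ/√n = 16/√47 = 2.3338
Margin of error = 2.576 × 2.3338 = 6.0119
CI: x̄ ± margin = 175 ± 6.0119
CI: (168.9881, 181.0119)

Answer: (168.9881, 181.0119)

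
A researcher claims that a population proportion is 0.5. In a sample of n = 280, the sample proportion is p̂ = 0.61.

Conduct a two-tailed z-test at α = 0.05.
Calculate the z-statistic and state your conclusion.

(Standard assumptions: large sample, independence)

H₀: p = 0.5, H₁: p ≠ 0.5
Standard error: SE = √(p₀(1-p₀)/n) = √(0.5×0.5/280) = 0.029881
z-statistic: z = (p̂ - p₀)/SE = (0.61 - 0.5)/0.029881 = 3.6813
Critical value: z_0.025 = ±1.960
p-value = 0.0002
Decision: reject H₀ at α = 0.05

Answer: z = 3.6813, reject H₀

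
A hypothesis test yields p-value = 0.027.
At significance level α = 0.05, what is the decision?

Compare p-value to α:
0.027 < 0.05
Decision: reject H₀

Answer: reject H₀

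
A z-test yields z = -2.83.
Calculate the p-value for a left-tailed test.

For z = -2.83:
p = P(Z < -2.83) = Φ(-2.83) = 0.0023

Answer: p-value ≈ 0.0023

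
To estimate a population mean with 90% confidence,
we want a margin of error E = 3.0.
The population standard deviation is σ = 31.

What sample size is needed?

Answer: n = 289

Derivation:
z_0.05 = 1.645
n = (z×σ/E)² = (1.645×31/3.0)²
n = 288.9433
Round up: n = 289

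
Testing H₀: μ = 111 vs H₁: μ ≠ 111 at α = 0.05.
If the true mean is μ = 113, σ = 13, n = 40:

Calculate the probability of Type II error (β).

Answer: β ≈ 0.8365

Derivation:
SE = σ/√n = 13/√40 = 2.0555
Critical values: μ₀ ± z_0.025×SE = 111 ± 1.960×2.0555
Acceptance region: (106.9712, 115.0288)
Under H₁ (μ = 113): z_high = (115.0288 - 113)/2.0555 = 0.9870, z_low = (106.9712 - 113)/2.0555 = -2.9330
β = P(not reject | H₁) = Φ(0.9870) - Φ(-2.9330) ≈ 0.8365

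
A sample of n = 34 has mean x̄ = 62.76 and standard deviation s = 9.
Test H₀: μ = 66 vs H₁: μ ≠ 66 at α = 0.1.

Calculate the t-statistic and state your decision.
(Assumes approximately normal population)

Answer: t = -2.0991, reject H₀

Derivation:
df = n - 1 = 33
SE = s/√n = 9/√34 = 1.5435
t = (x̄ - μ₀)/SE = (62.76 - 66)/1.5435 = -2.0991
Critical value: t_{0.05,33} = ±1.692
p-value ≈ 0.0435
Decision: reject H₀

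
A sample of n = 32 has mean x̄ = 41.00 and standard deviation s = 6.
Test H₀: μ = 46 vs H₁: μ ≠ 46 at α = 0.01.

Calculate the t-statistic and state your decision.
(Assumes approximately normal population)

df = n - 1 = 31
SE = s/√n = 6/√32 = 1.0607
t = (x̄ - μ₀)/SE = (41.00 - 46)/1.0607 = -4.7139
Critical value: t_{0.005,31} = ±2.744
p-value < 0.0001
Decision: reject H₀

Answer: t = -4.7139, reject H₀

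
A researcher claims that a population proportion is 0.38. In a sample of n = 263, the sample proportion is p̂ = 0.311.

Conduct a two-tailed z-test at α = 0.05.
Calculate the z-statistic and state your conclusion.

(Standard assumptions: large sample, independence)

Answer: z = -2.3054, reject H₀

Derivation:
H₀: p = 0.38, H₁: p ≠ 0.38
Standard error: SE = √(p₀(1-p₀)/n) = √(0.38×0.62/263) = 0.029930
z-statistic: z = (p̂ - p₀)/SE = (0.311 - 0.38)/0.029930 = -2.3054
Critical value: z_0.025 = ±1.960
p-value = 0.0211
Decision: reject H₀ at α = 0.05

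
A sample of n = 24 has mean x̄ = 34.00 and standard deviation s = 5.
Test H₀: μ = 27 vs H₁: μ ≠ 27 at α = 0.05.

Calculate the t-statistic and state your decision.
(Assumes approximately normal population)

Answer: t = 6.8587, reject H₀

Derivation:
df = n - 1 = 23
SE = s/√n = 5/√24 = 1.0206
t = (x̄ - μ₀)/SE = (34.00 - 27)/1.0206 = 6.8587
Critical value: t_{0.025,23} = ±2.069
p-value < 0.0001
Decision: reject H₀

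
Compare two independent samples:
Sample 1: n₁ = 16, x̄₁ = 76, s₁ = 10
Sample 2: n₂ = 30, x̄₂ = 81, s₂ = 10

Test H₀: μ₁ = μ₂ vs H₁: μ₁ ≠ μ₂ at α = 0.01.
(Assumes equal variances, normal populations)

Answer: t = -1.6151, fail to reject H₀

Derivation:
Pooled variance: s²_p = [15×10² + 29×10²]/(44) = 100.0000
s_p = 10.0000
SE = s_p×√(1/n₁ + 1/n₂) = 10.0000×√(1/16 + 1/30) = 3.0957
t = (x̄₁ - x̄₂)/SE = (76 - 81)/3.0957 = -1.6151
df = 44, t-critical = ±2.692
Decision: fail to reject H₀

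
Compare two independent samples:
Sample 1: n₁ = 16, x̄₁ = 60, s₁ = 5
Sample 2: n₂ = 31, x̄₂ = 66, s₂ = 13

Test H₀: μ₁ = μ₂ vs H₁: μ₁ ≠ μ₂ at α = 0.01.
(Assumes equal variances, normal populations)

Answer: t = -1.7720, fail to reject H₀

Derivation:
Pooled variance: s²_p = [15×5² + 30×13²]/(45) = 121.0000
s_p = 11.0000
SE = s_p×√(1/n₁ + 1/n₂) = 11.0000×√(1/16 + 1/31) = 3.3861
t = (x̄₁ - x̄₂)/SE = (60 - 66)/3.3861 = -1.7720
df = 45, t-critical = ±2.690
Decision: fail to reject H₀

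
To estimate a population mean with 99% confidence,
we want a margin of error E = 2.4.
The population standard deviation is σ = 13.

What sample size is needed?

Answer: n = 195

Derivation:
z_0.005 = 2.576
n = (z×σ/E)² = (2.576×13/2.4)²
n = 194.6955
Round up: n = 195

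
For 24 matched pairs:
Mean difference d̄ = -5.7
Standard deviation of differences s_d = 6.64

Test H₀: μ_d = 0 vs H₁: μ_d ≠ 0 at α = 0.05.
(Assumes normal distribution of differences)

df = n - 1 = 23
SE = s_d/√n = 6.64/√24 = 1.3554
t = d̄/SE = -5.7/1.3554 = -4.2054
Critical value: t_{0.025,23} = ±2.069
p-value ≈ 0.0003
Decision: reject H₀

Answer: t = -4.2054, reject H₀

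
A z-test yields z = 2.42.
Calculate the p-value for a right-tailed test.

For z = 2.42:
p = P(Z > 2.42) = 1 - Φ(2.42) = 0.0078

Answer: p-value ≈ 0.0078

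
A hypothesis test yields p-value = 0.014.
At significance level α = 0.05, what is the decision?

Compare p-value to α:
0.014 < 0.05
Decision: reject H₀

Answer: reject H₀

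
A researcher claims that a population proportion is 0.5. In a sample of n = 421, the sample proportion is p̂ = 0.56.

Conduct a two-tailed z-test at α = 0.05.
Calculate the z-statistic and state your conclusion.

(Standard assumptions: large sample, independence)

H₀: p = 0.5, H₁: p ≠ 0.5
Standard error: SE = √(p₀(1-p₀)/n) = √(0.5×0.5/421) = 0.024369
z-statistic: z = (p̂ - p₀)/SE = (0.56 - 0.5)/0.024369 = 2.4621
Critical value: z_0.025 = ±1.960
p-value = 0.0138
Decision: reject H₀ at α = 0.05

Answer: z = 2.4621, reject H₀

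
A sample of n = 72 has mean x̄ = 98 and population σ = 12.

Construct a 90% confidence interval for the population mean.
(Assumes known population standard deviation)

Answer: (95.6736, 100.3264)

Derivation:
Confidence level: 90%, α = 0.1
z_0.05 = 1.645
SE = σ/√n = 12/√72 = 1.4142
Margin of error = 1.645 × 1.4142 = 2.3264
CI: x̄ ± margin = 98 ± 2.3264
CI: (95.6736, 100.3264)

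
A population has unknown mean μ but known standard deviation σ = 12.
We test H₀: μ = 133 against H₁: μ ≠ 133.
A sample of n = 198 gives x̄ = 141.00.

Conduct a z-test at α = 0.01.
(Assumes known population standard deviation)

Answer: z = 9.3809, reject H₀

Derivation:
Standard error: SE = σ/√n = 12/√198 = 0.8528
z-statistic: z = (x̄ - μ₀)/SE = (141.00 - 133)/0.8528 = 9.3809
Critical value: ±2.576
p-value < 0.0001
Decision: reject H₀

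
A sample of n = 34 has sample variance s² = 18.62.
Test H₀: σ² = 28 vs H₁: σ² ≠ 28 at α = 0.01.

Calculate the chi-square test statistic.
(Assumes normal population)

Answer: χ² = 21.9450, fail to reject H₀

Derivation:
df = n - 1 = 33
χ² = (n-1)s²/σ₀² = 33×18.62/28 = 21.9450
Critical values: χ²_{0.995,33} = 15.815, χ²_{0.005,33} = 57.648
Rejection region: χ² < 15.815 or χ² > 57.648
Decision: fail to reject H₀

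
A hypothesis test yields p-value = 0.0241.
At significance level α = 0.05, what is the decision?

Compare p-value to α:
0.0241 < 0.05
Decision: reject H₀

Answer: reject H₀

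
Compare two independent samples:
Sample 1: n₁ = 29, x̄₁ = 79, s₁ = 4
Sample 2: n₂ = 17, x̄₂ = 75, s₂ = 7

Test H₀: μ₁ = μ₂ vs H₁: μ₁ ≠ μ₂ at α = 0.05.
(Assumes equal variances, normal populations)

Answer: t = 2.4748, reject H₀

Derivation:
Pooled variance: s²_p = [28×4² + 16×7²]/(44) = 28.0000
s_p = 5.2915
SE = s_p×√(1/n₁ + 1/n₂) = 5.2915×√(1/29 + 1/17) = 1.6163
t = (x̄₁ - x̄₂)/SE = (79 - 75)/1.6163 = 2.4748
df = 44, t-critical = ±2.015
Decision: reject H₀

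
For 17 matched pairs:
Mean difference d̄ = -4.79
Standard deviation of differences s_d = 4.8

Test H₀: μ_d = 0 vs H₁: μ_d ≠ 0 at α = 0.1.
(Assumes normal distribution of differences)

df = n - 1 = 16
SE = s_d/√n = 4.8/√17 = 1.1642
t = d̄/SE = -4.79/1.1642 = -4.1144
Critical value: t_{0.05,16} = ±1.746
p-value ≈ 0.0008
Decision: reject H₀

Answer: t = -4.1144, reject H₀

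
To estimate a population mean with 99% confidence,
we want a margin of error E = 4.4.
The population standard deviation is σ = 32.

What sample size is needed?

z_0.005 = 2.576
n = (z×σ/E)² = (2.576×32/4.4)²
n = 350.9832
Round up: n = 351

Answer: n = 351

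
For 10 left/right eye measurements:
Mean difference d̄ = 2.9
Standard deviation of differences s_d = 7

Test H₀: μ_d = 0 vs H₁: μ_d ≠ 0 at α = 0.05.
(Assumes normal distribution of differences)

Answer: t = 1.3101, fail to reject H₀

Derivation:
df = n - 1 = 9
SE = s_d/√n = 7/√10 = 2.2136
t = d̄/SE = 2.9/2.2136 = 1.3101
Critical value: t_{0.025,9} = ±2.262
p-value ≈ 0.2226
Decision: fail to reject H₀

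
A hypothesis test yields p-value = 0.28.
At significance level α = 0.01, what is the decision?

Answer: fail to reject H₀

Derivation:
Compare p-value to α:
0.28 ≥ 0.01
Decision: fail to reject H₀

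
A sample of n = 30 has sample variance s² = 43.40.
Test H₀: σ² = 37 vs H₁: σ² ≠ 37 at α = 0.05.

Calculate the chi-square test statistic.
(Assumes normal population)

df = n - 1 = 29
χ² = (n-1)s²/σ₀² = 29×43.40/37 = 34.0162
Critical values: χ²_{0.975,29} = 16.047, χ²_{0.025,29} = 45.722
Rejection region: χ² < 16.047 or χ² > 45.722
Decision: fail to reject H₀

Answer: χ² = 34.0162, fail to reject H₀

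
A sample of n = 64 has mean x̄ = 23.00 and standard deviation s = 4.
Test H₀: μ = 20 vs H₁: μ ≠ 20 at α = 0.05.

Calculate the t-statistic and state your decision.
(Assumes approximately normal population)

df = n - 1 = 63
SE = s/√n = 4/√64 = 0.5000
t = (x̄ - μ₀)/SE = (23.00 - 20)/0.5000 = 6.0000
Critical value: t_{0.025,63} = ±1.998
p-value < 0.0001
Decision: reject H₀

Answer: t = 6.0000, reject H₀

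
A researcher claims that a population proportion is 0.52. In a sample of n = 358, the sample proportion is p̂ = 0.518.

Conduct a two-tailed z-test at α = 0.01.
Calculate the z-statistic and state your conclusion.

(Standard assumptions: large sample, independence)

Answer: z = -0.0757, fail to reject H₀

Derivation:
H₀: p = 0.52, H₁: p ≠ 0.52
Standard error: SE = √(p₀(1-p₀)/n) = √(0.52×0.48/358) = 0.026405
z-statistic: z = (p̂ - p₀)/SE = (0.518 - 0.52)/0.026405 = -0.0757
Critical value: z_0.005 = ±2.576
p-value = 0.9397
Decision: fail to reject H₀ at α = 0.01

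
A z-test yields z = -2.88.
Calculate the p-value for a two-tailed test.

For z = -2.88:
p = 2×P(Z > |-2.88|) = 2×(1 - Φ(2.88)) = 0.0040

Answer: p-value ≈ 0.0040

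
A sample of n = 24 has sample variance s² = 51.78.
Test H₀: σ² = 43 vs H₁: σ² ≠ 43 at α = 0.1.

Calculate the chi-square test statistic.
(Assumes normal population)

Answer: χ² = 27.6963, fail to reject H₀

Derivation:
df = n - 1 = 23
χ² = (n-1)s²/σ₀² = 23×51.78/43 = 27.6963
Critical values: χ²_{0.95,23} = 13.091, χ²_{0.05,23} = 35.172
Rejection region: χ² < 13.091 or χ² > 35.172
Decision: fail to reject H₀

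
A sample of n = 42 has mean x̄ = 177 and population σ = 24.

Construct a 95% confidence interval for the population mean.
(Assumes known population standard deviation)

Confidence level: 95%, α = 0.05
z_0.025 = 1.960
SE = σ/√n = 24/√42 = 3.7033
Margin of error = 1.960 × 3.7033 = 7.2585
CI: x̄ ± margin = 177 ± 7.2585
CI: (169.7415, 184.2585)

Answer: (169.7415, 184.2585)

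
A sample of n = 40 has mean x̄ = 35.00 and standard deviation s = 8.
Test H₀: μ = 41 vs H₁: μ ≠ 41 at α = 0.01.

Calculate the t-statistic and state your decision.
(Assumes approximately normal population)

df = n - 1 = 39
SE = s/√n = 8/√40 = 1.2649
t = (x̄ - μ₀)/SE = (35.00 - 41)/1.2649 = -4.7435
Critical value: t_{0.005,39} = ±2.708
p-value < 0.0001
Decision: reject H₀

Answer: t = -4.7435, reject H₀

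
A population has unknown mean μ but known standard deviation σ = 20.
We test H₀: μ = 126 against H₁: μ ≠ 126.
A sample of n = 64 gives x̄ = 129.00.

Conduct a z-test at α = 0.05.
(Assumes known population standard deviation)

Standard error: SE = σ/√n = 20/√64 = 2.5000
z-statistic: z = (x̄ - μ₀)/SE = (129.00 - 126)/2.5000 = 1.2000
Critical value: ±1.960
p-value = 0.2301
Decision: fail to reject H₀

Answer: z = 1.2000, fail to reject H₀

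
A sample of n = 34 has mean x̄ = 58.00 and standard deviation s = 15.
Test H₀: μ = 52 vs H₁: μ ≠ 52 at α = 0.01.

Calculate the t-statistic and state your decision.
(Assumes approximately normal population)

Answer: t = 2.3324, fail to reject H₀

Derivation:
df = n - 1 = 33
SE = s/√n = 15/√34 = 2.5725
t = (x̄ - μ₀)/SE = (58.00 - 52)/2.5725 = 2.3324
Critical value: t_{0.005,33} = ±2.733
p-value ≈ 0.0259
Decision: fail to reject H₀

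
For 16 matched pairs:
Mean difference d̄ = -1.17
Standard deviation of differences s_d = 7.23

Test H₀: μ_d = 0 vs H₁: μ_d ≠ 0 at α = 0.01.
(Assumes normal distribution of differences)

df = n - 1 = 15
SE = s_d/√n = 7.23/√16 = 1.8075
t = d̄/SE = -1.17/1.8075 = -0.6473
Critical value: t_{0.005,15} = ±2.947
p-value ≈ 0.5272
Decision: fail to reject H₀

Answer: t = -0.6473, fail to reject H₀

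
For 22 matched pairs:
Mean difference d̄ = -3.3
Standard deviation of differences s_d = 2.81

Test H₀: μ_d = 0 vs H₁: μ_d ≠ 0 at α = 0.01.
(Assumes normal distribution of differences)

df = n - 1 = 21
SE = s_d/√n = 2.81/√22 = 0.5991
t = d̄/SE = -3.3/0.5991 = -5.5083
Critical value: t_{0.005,21} = ±2.831
p-value < 0.0001
Decision: reject H₀

Answer: t = -5.5083, reject H₀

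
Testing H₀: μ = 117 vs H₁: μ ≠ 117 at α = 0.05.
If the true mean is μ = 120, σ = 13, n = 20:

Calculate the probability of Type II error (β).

SE = σ/√n = 13/√20 = 2.9069
Critical values: μ₀ ± z_0.025×SE = 117 ± 1.960×2.9069
Acceptance region: (111.3025, 122.6975)
Under H₁ (μ = 120): z_high = (122.6975 - 120)/2.9069 = 0.9280, z_low = (111.3025 - 120)/2.9069 = -2.9920
β = P(not reject | H₁) = Φ(0.9280) - Φ(-2.9920) ≈ 0.8219

Answer: β ≈ 0.8219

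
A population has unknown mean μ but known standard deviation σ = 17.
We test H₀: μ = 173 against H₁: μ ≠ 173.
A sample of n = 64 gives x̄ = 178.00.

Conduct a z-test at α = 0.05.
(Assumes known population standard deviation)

Answer: z = 2.3529, reject H₀

Derivation:
Standard error: SE = σ/√n = 17/√64 = 2.1250
z-statistic: z = (x̄ - μ₀)/SE = (178.00 - 173)/2.1250 = 2.3529
Critical value: ±1.960
p-value = 0.0186
Decision: reject H₀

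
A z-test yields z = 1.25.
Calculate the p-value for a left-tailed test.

Answer: p-value ≈ 0.8944

Derivation:
For z = 1.25:
p = P(Z < 1.25) = Φ(1.25) = 0.8944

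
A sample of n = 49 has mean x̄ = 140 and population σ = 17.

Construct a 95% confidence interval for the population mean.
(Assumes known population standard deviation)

Answer: (135.2399, 144.7601)

Derivation:
Confidence level: 95%, α = 0.05
z_0.025 = 1.960
SE = σ/√n = 17/√49 = 2.4286
Margin of error = 1.960 × 2.4286 = 4.7601
CI: x̄ ± margin = 140 ± 4.7601
CI: (135.2399, 144.7601)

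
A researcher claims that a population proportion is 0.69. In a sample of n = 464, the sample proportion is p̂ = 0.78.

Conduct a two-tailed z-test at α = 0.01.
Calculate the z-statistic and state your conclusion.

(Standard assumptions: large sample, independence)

H₀: p = 0.69, H₁: p ≠ 0.69
Standard error: SE = √(p₀(1-p₀)/n) = √(0.69×0.31/464) = 0.021471
z-statistic: z = (p̂ - p₀)/SE = (0.78 - 0.69)/0.021471 = 4.1917
Critical value: z_0.005 = ±2.576
p-value < 0.0001
Decision: reject H₀ at α = 0.01

Answer: z = 4.1917, reject H₀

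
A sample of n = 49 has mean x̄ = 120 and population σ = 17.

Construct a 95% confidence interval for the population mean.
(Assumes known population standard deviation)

Confidence level: 95%, α = 0.05
z_0.025 = 1.960
SE = σ/√n = 17/√49 = 2.4286
Margin of error = 1.960 × 2.4286 = 4.7601
CI: x̄ ± margin = 120 ± 4.7601
CI: (115.2399, 124.7601)

Answer: (115.2399, 124.7601)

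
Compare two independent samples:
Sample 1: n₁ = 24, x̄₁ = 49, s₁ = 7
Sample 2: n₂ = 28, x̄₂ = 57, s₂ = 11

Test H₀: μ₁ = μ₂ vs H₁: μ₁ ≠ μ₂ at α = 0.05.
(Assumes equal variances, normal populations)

Pooled variance: s²_p = [23×7² + 27×11²]/(50) = 87.8800
s_p = 9.3744
SE = s_p×√(1/n₁ + 1/n₂) = 9.3744×√(1/24 + 1/28) = 2.6077
t = (x̄₁ - x̄₂)/SE = (49 - 57)/2.6077 = -3.0678
df = 50, t-critical = ±2.009
Decision: reject H₀

Answer: t = -3.0678, reject H₀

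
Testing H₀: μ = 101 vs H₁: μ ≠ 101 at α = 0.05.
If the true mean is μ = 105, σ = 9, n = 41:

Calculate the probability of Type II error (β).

Answer: β ≈ 0.1879

Derivation:
SE = σ/√n = 9/√41 = 1.4056
Critical values: μ₀ ± z_0.025×SE = 101 ± 1.960×1.4056
Acceptance region: (98.2450, 103.7550)
Under H₁ (μ = 105): z_high = (103.7550 - 105)/1.4056 = -0.8857, z_low = (98.2450 - 105)/1.4056 = -4.8058
β = P(not reject | H₁) = Φ(-0.8857) - Φ(-4.8058) ≈ 0.1879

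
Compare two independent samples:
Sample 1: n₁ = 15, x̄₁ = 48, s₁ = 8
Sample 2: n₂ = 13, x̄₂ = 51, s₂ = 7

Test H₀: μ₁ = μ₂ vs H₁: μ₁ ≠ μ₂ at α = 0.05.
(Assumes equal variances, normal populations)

Pooled variance: s²_p = [14×8² + 12×7²]/(26) = 57.0769
s_p = 7.5549
SE = s_p×√(1/n₁ + 1/n₂) = 7.5549×√(1/15 + 1/13) = 2.8628
t = (x̄₁ - x̄₂)/SE = (48 - 51)/2.8628 = -1.0479
df = 26, t-critical = ±2.056
Decision: fail to reject H₀

Answer: t = -1.0479, fail to reject H₀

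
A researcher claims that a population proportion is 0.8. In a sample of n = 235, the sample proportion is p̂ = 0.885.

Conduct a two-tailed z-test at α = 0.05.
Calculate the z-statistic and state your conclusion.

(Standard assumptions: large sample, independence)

H₀: p = 0.8, H₁: p ≠ 0.8
Standard error: SE = √(p₀(1-p₀)/n) = √(0.8×0.2/235) = 0.026093
z-statistic: z = (p̂ - p₀)/SE = (0.885 - 0.8)/0.026093 = 3.2576
Critical value: z_0.025 = ±1.960
p-value = 0.0011
Decision: reject H₀ at α = 0.05

Answer: z = 3.2576, reject H₀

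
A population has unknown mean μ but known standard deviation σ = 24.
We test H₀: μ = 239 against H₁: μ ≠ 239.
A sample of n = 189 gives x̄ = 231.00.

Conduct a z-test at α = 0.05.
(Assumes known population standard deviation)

Answer: z = -4.5827, reject H₀

Derivation:
Standard error: SE = σ/√n = 24/√189 = 1.7457
z-statistic: z = (x̄ - μ₀)/SE = (231.00 - 239)/1.7457 = -4.5827
Critical value: ±1.960
p-value < 0.0001
Decision: reject H₀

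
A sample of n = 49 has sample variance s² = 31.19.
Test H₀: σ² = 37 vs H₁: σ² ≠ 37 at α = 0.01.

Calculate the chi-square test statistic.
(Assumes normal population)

df = n - 1 = 48
χ² = (n-1)s²/σ₀² = 48×31.19/37 = 40.4627
Critical values: χ²_{0.995,48} = 26.511, χ²_{0.005,48} = 76.969
Rejection region: χ² < 26.511 or χ² > 76.969
Decision: fail to reject H₀

Answer: χ² = 40.4627, fail to reject H₀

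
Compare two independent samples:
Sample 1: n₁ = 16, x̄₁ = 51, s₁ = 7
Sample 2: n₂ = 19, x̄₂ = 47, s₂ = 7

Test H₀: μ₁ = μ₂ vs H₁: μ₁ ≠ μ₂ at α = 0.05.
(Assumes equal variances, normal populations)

Answer: t = 1.6841, fail to reject H₀

Derivation:
Pooled variance: s²_p = [15×7² + 18×7²]/(33) = 49.0000
s_p = 7.0000
SE = s_p×√(1/n₁ + 1/n₂) = 7.0000×√(1/16 + 1/19) = 2.3752
t = (x̄₁ - x̄₂)/SE = (51 - 47)/2.3752 = 1.6841
df = 33, t-critical = ±2.035
Decision: fail to reject H₀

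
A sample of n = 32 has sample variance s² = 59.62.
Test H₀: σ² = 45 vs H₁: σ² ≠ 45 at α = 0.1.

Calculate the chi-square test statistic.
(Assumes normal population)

Answer: χ² = 41.0716, fail to reject H₀

Derivation:
df = n - 1 = 31
χ² = (n-1)s²/σ₀² = 31×59.62/45 = 41.0716
Critical values: χ²_{0.95,31} = 19.281, χ²_{0.05,31} = 44.985
Rejection region: χ² < 19.281 or χ² > 44.985
Decision: fail to reject H₀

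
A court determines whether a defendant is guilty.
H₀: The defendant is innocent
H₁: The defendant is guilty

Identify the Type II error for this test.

Type I error: rejecting H₀ when it is actually true (false positive).
Type II error: failing to reject H₀ when H₁ is actually true (false negative).

Answer: Acquitting a guilty person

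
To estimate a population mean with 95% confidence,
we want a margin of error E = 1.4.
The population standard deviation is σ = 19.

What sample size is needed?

z_0.025 = 1.960
n = (z×σ/E)² = (1.960×19/1.4)²
n = 707.5600
Round up: n = 708

Answer: n = 708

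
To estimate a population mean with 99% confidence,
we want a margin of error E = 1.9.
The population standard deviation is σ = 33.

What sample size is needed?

z_0.005 = 2.576
n = (z×σ/E)² = (2.576×33/1.9)²
n = 2001.7618
Round up: n = 2002

Answer: n = 2002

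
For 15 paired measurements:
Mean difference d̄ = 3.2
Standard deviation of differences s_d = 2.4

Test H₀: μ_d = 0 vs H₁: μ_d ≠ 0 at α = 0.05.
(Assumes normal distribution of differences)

Answer: t = 5.1638, reject H₀

Derivation:
df = n - 1 = 14
SE = s_d/√n = 2.4/√15 = 0.6197
t = d̄/SE = 3.2/0.6197 = 5.1638
Critical value: t_{0.025,14} = ±2.145
p-value ≈ 0.0001
Decision: reject H₀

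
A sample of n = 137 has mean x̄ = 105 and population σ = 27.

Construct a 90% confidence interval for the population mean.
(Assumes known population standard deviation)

Answer: (101.2053, 108.7947)

Derivation:
Confidence level: 90%, α = 0.1
z_0.05 = 1.645
SE = σ/√n = 27/√137 = 2.3068
Margin of error = 1.645 × 2.3068 = 3.7947
CI: x̄ ± margin = 105 ± 3.7947
CI: (101.2053, 108.7947)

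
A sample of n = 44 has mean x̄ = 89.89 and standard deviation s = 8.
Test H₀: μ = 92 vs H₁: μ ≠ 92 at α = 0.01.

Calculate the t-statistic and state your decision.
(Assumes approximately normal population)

Answer: t = -1.7496, fail to reject H₀

Derivation:
df = n - 1 = 43
SE = s/√n = 8/√44 = 1.2060
t = (x̄ - μ₀)/SE = (89.89 - 92)/1.2060 = -1.7496
Critical value: t_{0.005,43} = ±2.695
p-value ≈ 0.0873
Decision: fail to reject H₀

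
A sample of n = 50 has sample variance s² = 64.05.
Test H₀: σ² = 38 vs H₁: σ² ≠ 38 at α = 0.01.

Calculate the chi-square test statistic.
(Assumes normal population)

df = n - 1 = 49
χ² = (n-1)s²/σ₀² = 49×64.05/38 = 82.5908
Critical values: χ²_{0.995,49} = 27.249, χ²_{0.005,49} = 78.231
Rejection region: χ² < 27.249 or χ² > 78.231
Decision: reject H₀

Answer: χ² = 82.5908, reject H₀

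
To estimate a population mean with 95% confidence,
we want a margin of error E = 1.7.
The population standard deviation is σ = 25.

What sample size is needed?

Answer: n = 831

Derivation:
z_0.025 = 1.960
n = (z×σ/E)² = (1.960×25/1.7)²
n = 830.7958
Round up: n = 831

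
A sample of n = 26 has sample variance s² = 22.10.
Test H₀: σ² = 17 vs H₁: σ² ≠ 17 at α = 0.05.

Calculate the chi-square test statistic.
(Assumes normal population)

Answer: χ² = 32.5000, fail to reject H₀

Derivation:
df = n - 1 = 25
χ² = (n-1)s²/σ₀² = 25×22.10/17 = 32.5000
Critical values: χ²_{0.975,25} = 13.120, χ²_{0.025,25} = 40.646
Rejection region: χ² < 13.120 or χ² > 40.646
Decision: fail to reject H₀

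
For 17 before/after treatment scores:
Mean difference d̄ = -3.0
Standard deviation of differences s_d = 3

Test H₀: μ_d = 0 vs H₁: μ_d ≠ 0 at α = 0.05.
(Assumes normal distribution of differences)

Answer: t = -4.1231, reject H₀

Derivation:
df = n - 1 = 16
SE = s_d/√n = 3/√17 = 0.7276
t = d̄/SE = -3.0/0.7276 = -4.1231
Critical value: t_{0.025,16} = ±2.120
p-value ≈ 0.0008
Decision: reject H₀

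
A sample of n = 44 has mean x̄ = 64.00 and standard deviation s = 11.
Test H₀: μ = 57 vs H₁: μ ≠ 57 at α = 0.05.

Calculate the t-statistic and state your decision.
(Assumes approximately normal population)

df = n - 1 = 43
SE = s/√n = 11/√44 = 1.6583
t = (x̄ - μ₀)/SE = (64.00 - 57)/1.6583 = 4.2212
Critical value: t_{0.025,43} = ±2.017
p-value ≈ 0.0001
Decision: reject H₀

Answer: t = 4.2212, reject H₀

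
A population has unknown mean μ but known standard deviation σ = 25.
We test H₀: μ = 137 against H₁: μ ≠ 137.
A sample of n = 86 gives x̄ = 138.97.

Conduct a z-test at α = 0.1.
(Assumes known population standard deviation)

Standard error: SE = σ/√n = 25/√86 = 2.6958
z-statistic: z = (x̄ - μ₀)/SE = (138.97 - 137)/2.6958 = 0.7308
Critical value: ±1.645
p-value = 0.4649
Decision: fail to reject H₀

Answer: z = 0.7308, fail to reject H₀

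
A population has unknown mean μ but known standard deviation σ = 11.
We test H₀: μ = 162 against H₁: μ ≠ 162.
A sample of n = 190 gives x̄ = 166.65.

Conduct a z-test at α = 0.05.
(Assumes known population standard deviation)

Standard error: SE = σ/√n = 11/√190 = 0.7980
z-statistic: z = (x̄ - μ₀)/SE = (166.65 - 162)/0.7980 = 5.8271
Critical value: ±1.960
p-value < 0.0001
Decision: reject H₀

Answer: z = 5.8271, reject H₀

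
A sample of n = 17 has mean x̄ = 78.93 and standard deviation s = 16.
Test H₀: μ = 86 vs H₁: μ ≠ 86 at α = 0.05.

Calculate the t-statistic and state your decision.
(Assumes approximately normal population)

Answer: t = -1.8219, fail to reject H₀

Derivation:
df = n - 1 = 16
SE = s/√n = 16/√17 = 3.8806
t = (x̄ - μ₀)/SE = (78.93 - 86)/3.8806 = -1.8219
Critical value: t_{0.025,16} = ±2.120
p-value ≈ 0.0872
Decision: fail to reject H₀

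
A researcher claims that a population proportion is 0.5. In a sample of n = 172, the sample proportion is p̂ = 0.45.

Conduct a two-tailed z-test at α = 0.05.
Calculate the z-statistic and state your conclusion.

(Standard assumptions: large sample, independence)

Answer: z = -1.3115, fail to reject H₀

Derivation:
H₀: p = 0.5, H₁: p ≠ 0.5
Standard error: SE = √(p₀(1-p₀)/n) = √(0.5×0.5/172) = 0.038125
z-statistic: z = (p̂ - p₀)/SE = (0.45 - 0.5)/0.038125 = -1.3115
Critical value: z_0.025 = ±1.960
p-value = 0.1897
Decision: fail to reject H₀ at α = 0.05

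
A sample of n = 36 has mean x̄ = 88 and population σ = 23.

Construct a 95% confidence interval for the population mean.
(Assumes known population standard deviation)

Answer: (80.4867, 95.5133)

Derivation:
Confidence level: 95%, α = 0.05
z_0.025 = 1.960
SE = σ/√n = 23/√36 = 3.8333
Margin of error = 1.960 × 3.8333 = 7.5133
CI: x̄ ± margin = 88 ± 7.5133
CI: (80.4867, 95.5133)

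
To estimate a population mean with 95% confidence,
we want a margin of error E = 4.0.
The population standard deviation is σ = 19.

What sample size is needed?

z_0.025 = 1.960
n = (z×σ/E)² = (1.960×19/4.0)²
n = 86.6761
Round up: n = 87

Answer: n = 87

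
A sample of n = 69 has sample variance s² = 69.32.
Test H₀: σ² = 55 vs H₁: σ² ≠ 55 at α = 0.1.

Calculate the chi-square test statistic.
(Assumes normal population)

df = n - 1 = 68
χ² = (n-1)s²/σ₀² = 68×69.32/55 = 85.7047
Critical values: χ²_{0.95,68} = 50.020, χ²_{0.05,68} = 88.250
Rejection region: χ² < 50.020 or χ² > 88.250
Decision: fail to reject H₀

Answer: χ² = 85.7047, fail to reject H₀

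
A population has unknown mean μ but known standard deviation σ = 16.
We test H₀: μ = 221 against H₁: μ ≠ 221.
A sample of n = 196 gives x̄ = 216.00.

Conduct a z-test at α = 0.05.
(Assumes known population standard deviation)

Standard error: SE = σ/√n = 16/√196 = 1.1429
z-statistic: z = (x̄ - μ₀)/SE = (216.00 - 221)/1.1429 = -4.3748
Critical value: ±1.960
p-value < 0.0001
Decision: reject H₀

Answer: z = -4.3748, reject H₀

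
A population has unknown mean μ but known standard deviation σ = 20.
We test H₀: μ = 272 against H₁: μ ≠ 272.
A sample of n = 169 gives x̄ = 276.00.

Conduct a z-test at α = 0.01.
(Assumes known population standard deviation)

Answer: z = 2.5999, reject H₀

Derivation:
Standard error: SE = σ/√n = 20/√169 = 1.5385
z-statistic: z = (x̄ - μ₀)/SE = (276.00 - 272)/1.5385 = 2.5999
Critical value: ±2.576
p-value = 0.0093
Decision: reject H₀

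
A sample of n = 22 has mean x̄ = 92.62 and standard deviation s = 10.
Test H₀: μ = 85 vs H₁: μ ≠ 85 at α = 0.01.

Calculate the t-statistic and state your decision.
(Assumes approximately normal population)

df = n - 1 = 21
SE = s/√n = 10/√22 = 2.1320
t = (x̄ - μ₀)/SE = (92.62 - 85)/2.1320 = 3.5741
Critical value: t_{0.005,21} = ±2.831
p-value ≈ 0.0018
Decision: reject H₀

Answer: t = 3.5741, reject H₀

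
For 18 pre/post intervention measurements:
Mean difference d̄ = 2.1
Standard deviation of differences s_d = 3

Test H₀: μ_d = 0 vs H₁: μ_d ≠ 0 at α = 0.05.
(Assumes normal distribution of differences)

df = n - 1 = 17
SE = s_d/√n = 3/√18 = 0.7071
t = d̄/SE = 2.1/0.7071 = 2.9699
Critical value: t_{0.025,17} = ±2.110
p-value ≈ 0.0086
Decision: reject H₀

Answer: t = 2.9699, reject H₀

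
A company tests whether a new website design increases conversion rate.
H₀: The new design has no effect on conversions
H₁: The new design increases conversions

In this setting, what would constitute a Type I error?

Type I error: rejecting H₀ when it is actually true (false positive).
Type II error: failing to reject H₀ when H₁ is actually true (false negative).

Answer: Switching to a new design that doesn't actually help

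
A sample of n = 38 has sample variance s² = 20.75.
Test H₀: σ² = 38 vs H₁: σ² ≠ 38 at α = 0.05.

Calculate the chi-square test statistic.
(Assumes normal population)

Answer: χ² = 20.2039, reject H₀

Derivation:
df = n - 1 = 37
χ² = (n-1)s²/σ₀² = 37×20.75/38 = 20.2039
Critical values: χ²_{0.975,37} = 22.106, χ²_{0.025,37} = 55.668
Rejection region: χ² < 22.106 or χ² > 55.668
Decision: reject H₀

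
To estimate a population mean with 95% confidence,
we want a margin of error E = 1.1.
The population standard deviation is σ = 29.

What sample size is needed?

Answer: n = 2671

Derivation:
z_0.025 = 1.960
n = (z×σ/E)² = (1.960×29/1.1)²
n = 2670.0707
Round up: n = 2671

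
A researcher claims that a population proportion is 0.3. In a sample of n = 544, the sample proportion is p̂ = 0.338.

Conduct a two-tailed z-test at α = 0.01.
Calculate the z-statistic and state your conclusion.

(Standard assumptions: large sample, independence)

H₀: p = 0.3, H₁: p ≠ 0.3
Standard error: SE = √(p₀(1-p₀)/n) = √(0.3×0.7/544) = 0.019648
z-statistic: z = (p̂ - p₀)/SE = (0.338 - 0.3)/0.019648 = 1.9340
Critical value: z_0.005 = ±2.576
p-value = 0.0531
Decision: fail to reject H₀ at α = 0.01

Answer: z = 1.9340, fail to reject H₀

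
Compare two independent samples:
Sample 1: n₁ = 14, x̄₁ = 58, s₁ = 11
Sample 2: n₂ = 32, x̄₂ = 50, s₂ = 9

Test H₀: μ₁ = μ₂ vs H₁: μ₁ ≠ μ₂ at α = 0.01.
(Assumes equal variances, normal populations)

Answer: t = 2.5914, fail to reject H₀

Derivation:
Pooled variance: s²_p = [13×11² + 31×9²]/(44) = 92.8182
s_p = 9.6342
SE = s_p×√(1/n₁ + 1/n₂) = 9.6342×√(1/14 + 1/32) = 3.0871
t = (x̄₁ - x̄₂)/SE = (58 - 50)/3.0871 = 2.5914
df = 44, t-critical = ±2.692
Decision: fail to reject H₀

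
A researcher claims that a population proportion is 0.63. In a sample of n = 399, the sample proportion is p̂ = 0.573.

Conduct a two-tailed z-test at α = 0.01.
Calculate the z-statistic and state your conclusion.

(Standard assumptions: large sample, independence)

H₀: p = 0.63, H₁: p ≠ 0.63
Standard error: SE = √(p₀(1-p₀)/n) = √(0.63×0.37/399) = 0.024170
z-statistic: z = (p̂ - p₀)/SE = (0.573 - 0.63)/0.024170 = -2.3583
Critical value: z_0.005 = ±2.576
p-value = 0.0184
Decision: fail to reject H₀ at α = 0.01

Answer: z = -2.3583, fail to reject H₀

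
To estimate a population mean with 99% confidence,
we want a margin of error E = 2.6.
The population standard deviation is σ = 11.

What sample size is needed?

z_0.005 = 2.576
n = (z×σ/E)² = (2.576×11/2.6)²
n = 118.7765
Round up: n = 119

Answer: n = 119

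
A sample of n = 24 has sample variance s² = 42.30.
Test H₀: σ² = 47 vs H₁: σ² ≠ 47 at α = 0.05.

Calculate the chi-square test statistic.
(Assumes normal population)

Answer: χ² = 20.7000, fail to reject H₀

Derivation:
df = n - 1 = 23
χ² = (n-1)s²/σ₀² = 23×42.30/47 = 20.7000
Critical values: χ²_{0.975,23} = 11.689, χ²_{0.025,23} = 38.076
Rejection region: χ² < 11.689 or χ² > 38.076
Decision: fail to reject H₀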